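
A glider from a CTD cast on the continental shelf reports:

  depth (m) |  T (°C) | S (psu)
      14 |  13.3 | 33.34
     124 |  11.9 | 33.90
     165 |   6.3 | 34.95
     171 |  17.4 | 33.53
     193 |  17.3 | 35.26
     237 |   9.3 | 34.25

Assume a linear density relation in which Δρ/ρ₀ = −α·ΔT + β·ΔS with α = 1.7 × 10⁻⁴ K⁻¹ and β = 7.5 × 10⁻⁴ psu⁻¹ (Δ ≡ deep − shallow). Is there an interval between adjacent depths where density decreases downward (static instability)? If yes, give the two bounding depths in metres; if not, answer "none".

165–171 m

Evaluate Δρ/ρ₀ = −αΔT + βΔS across each adjacent pair:
  14–124 m: −αΔT+βΔS = −(1.7 × 10⁻⁴)(-1.4)+(7.5 × 10⁻⁴)(+0.56) = 6.6 × 10⁻⁴ → stable
  124–165 m: −αΔT+βΔS = −(1.7 × 10⁻⁴)(-5.6)+(7.5 × 10⁻⁴)(+1.05) = 1.7 × 10⁻³ → stable
  165–171 m: −αΔT+βΔS = −(1.7 × 10⁻⁴)(+11.1)+(7.5 × 10⁻⁴)(-1.42) = -3.0 × 10⁻³ → UNSTABLE
  171–193 m: −αΔT+βΔS = −(1.7 × 10⁻⁴)(-0.1)+(7.5 × 10⁻⁴)(+1.73) = 1.3 × 10⁻³ → stable
  193–237 m: −αΔT+βΔS = −(1.7 × 10⁻⁴)(-8.0)+(7.5 × 10⁻⁴)(-1.01) = 6.0 × 10⁻⁴ → stable
The 165–171 m interval has Δρ < 0: lighter water underlies denser water.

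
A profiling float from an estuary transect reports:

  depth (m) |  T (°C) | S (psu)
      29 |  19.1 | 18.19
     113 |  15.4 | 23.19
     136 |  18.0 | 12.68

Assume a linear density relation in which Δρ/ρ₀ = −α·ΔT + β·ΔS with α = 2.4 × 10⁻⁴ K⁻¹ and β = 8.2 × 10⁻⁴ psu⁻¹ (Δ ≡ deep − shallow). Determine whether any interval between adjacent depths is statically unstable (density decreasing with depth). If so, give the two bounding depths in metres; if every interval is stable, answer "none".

Evaluate Δρ/ρ₀ = −αΔT + βΔS across each adjacent pair:
  29–113 m: −αΔT+βΔS = −(2.4 × 10⁻⁴)(-3.7)+(8.2 × 10⁻⁴)(+5.00) = 5.0 × 10⁻³ → stable
  113–136 m: −αΔT+βΔS = −(2.4 × 10⁻⁴)(+2.6)+(8.2 × 10⁻⁴)(-10.51) = -9.2 × 10⁻³ → UNSTABLE
The 113–136 m interval has Δρ < 0: lighter water underlies denser water.

113–136 m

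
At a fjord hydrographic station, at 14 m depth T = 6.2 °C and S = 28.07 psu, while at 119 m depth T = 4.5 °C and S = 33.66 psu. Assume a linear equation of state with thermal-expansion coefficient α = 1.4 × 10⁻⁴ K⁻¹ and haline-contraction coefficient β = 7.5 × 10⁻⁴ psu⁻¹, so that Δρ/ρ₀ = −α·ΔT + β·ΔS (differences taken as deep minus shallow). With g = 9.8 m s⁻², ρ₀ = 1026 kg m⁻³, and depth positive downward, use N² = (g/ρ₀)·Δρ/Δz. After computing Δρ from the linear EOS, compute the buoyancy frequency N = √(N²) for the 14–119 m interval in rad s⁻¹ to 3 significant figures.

ΔT = -1.7 K, ΔS = +5.59 psu (deep − shallow).
Δρ/ρ₀ = −αΔT + βΔS = 2.38 × 10⁻⁴ + 4.1925 × 10⁻³ = 4.4305 × 10⁻³, so Δρ ≈ 4.546 kg m⁻³.
N² = (g/ρ₀)·Δρ/Δz = g·(Δρ/ρ₀)/Δz = 9.8 × 4.4305 × 10⁻³ / 105 = 4.1351 × 10⁻⁴ s⁻².
N = √(4.1351 × 10⁻⁴) = 0.020335 rad s⁻¹ ≈ 0.0203 rad s⁻¹.

0.0203 rad s⁻¹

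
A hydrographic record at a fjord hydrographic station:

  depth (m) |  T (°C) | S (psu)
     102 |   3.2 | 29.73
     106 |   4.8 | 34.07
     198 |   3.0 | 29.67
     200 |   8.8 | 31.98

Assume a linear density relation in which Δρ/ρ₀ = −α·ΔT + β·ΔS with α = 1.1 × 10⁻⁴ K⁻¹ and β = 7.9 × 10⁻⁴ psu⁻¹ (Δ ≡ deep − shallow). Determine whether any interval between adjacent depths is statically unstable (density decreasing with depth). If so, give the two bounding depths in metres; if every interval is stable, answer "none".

106–198 m

Evaluate Δρ/ρ₀ = −αΔT + βΔS across each adjacent pair:
  102–106 m: −αΔT+βΔS = −(1.1 × 10⁻⁴)(+1.6)+(7.9 × 10⁻⁴)(+4.34) = 3.3 × 10⁻³ → stable
  106–198 m: −αΔT+βΔS = −(1.1 × 10⁻⁴)(-1.8)+(7.9 × 10⁻⁴)(-4.40) = -3.3 × 10⁻³ → UNSTABLE
  198–200 m: −αΔT+βΔS = −(1.1 × 10⁻⁴)(+5.8)+(7.9 × 10⁻⁴)(+2.31) = 1.2 × 10⁻³ → stable
The 106–198 m interval has Δρ < 0: lighter water underlies denser water.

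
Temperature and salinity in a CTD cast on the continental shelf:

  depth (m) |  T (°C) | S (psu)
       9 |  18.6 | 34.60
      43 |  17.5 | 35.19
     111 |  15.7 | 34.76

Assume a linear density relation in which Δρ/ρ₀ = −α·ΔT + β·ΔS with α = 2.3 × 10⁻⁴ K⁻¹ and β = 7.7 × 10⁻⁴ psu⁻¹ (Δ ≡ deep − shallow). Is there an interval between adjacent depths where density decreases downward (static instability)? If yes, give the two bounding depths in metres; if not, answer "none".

none

Evaluate Δρ/ρ₀ = −αΔT + βΔS across each adjacent pair:
  9–43 m: −αΔT+βΔS = −(2.3 × 10⁻⁴)(-1.1)+(7.7 × 10⁻⁴)(+0.59) = 7.1 × 10⁻⁴ → stable
  43–111 m: −αΔT+βΔS = −(2.3 × 10⁻⁴)(-1.8)+(7.7 × 10⁻⁴)(-0.43) = 8.3 × 10⁻⁵ → stable
Every interval has Δρ > 0: the column is stably stratified throughout.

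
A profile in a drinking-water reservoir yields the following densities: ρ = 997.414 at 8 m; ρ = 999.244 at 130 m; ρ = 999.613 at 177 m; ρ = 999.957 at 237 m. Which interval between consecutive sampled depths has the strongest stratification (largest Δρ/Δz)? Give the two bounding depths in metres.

Compute the density gradient over each adjacent pair:
  8–130 m: Δρ/Δz = 1.830/122 = 0.015 kg m⁻⁴
  130–177 m: Δρ/Δz = 0.369/47 = 7.9 × 10⁻³ kg m⁻⁴
  177–237 m: Δρ/Δz = 0.344/60 = 5.7 × 10⁻³ kg m⁻⁴
The largest gradient is in the 8–130 m interval — the pycnocline.

8–130 m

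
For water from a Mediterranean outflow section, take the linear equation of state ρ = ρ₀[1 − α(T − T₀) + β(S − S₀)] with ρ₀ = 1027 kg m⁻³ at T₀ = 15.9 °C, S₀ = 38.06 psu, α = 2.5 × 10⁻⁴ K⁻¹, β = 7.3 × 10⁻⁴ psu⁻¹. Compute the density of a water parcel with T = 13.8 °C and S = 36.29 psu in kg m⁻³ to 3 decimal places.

1026.212 kg m⁻³

T − T₀ = -2.1 K, S − S₀ = -1.77 psu.
Bracket = 1 − α·(-2.1) + β·(-1.77) = 1 + (-7.671 × 10⁻⁴) = 0.9992329.
ρ = 1027 × 0.9992329 = 1026.212 kg m⁻³.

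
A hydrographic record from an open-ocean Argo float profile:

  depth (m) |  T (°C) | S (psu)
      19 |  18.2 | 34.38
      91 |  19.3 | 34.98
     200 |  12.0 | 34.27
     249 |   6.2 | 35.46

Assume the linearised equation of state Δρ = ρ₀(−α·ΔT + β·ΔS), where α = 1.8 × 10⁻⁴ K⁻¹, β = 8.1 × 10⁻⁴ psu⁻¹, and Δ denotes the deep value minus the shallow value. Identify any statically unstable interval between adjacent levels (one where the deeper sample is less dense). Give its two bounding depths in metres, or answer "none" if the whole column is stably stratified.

Evaluate Δρ/ρ₀ = −αΔT + βΔS across each adjacent pair:
  19–91 m: −αΔT+βΔS = −(1.8 × 10⁻⁴)(+1.1)+(8.1 × 10⁻⁴)(+0.60) = 2.9 × 10⁻⁴ → stable
  91–200 m: −αΔT+βΔS = −(1.8 × 10⁻⁴)(-7.3)+(8.1 × 10⁻⁴)(-0.71) = 7.4 × 10⁻⁴ → stable
  200–249 m: −αΔT+βΔS = −(1.8 × 10⁻⁴)(-5.8)+(8.1 × 10⁻⁴)(+1.19) = 2.0 × 10⁻³ → stable
Every interval has Δρ > 0: the column is stably stratified throughout.

none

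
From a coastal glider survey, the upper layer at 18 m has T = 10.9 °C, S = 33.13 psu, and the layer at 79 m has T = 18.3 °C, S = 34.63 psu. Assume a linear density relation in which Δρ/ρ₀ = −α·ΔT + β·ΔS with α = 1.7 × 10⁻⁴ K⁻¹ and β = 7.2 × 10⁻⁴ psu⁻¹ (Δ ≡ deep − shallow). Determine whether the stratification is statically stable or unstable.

ΔT = 18.3 − 10.9 = +7.4 K and ΔS = 34.63 − 33.13 = +1.50 psu (deep − shallow).
−αΔT = -1.258 × 10⁻³; βΔS = 1.08 × 10⁻³; sum Δρ/ρ₀ = -1.78 × 10⁻⁴.
Δρ/ρ₀ < 0, so Δρ < 0: deeper water is lighter → statically unstable; the column would overturn.

unstable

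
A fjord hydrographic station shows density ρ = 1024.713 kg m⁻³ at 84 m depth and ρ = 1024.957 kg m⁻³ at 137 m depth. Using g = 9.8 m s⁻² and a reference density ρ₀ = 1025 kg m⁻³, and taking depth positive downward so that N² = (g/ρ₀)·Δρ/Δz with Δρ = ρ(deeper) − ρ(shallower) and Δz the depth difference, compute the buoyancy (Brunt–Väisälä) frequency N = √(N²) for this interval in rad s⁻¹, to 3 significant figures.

6.63 × 10⁻³ rad s⁻¹

Δρ = 1024.957 − 1024.713 = 0.244 kg m⁻³ over Δz = 137 − 84 = 53 m.
N² = (9.8/1025) × (0.244/53) = 4.4017 × 10⁻⁵ s⁻².
N = √(4.4017 × 10⁻⁵) = 6.6345 × 10⁻³ rad s⁻¹ ≈ 6.63 × 10⁻³ rad s⁻¹.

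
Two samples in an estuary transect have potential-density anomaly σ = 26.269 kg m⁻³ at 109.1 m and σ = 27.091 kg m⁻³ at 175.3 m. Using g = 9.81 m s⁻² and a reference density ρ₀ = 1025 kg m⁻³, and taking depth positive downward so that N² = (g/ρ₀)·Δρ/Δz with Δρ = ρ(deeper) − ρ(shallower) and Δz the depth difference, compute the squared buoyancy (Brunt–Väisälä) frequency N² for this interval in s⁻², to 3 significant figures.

Δρ = 1027.091 − 1026.269 = 0.822 kg m⁻³ over Δz = 175.3 − 109.1 = 66.2 m.
N² = (9.81/1025) × (0.822/66.2) = 1.1884 × 10⁻⁴ s⁻² ≈ 1.19 × 10⁻⁴ s⁻².
A positive N² confirms static stability across the interval.

1.19 × 10⁻⁴ s⁻²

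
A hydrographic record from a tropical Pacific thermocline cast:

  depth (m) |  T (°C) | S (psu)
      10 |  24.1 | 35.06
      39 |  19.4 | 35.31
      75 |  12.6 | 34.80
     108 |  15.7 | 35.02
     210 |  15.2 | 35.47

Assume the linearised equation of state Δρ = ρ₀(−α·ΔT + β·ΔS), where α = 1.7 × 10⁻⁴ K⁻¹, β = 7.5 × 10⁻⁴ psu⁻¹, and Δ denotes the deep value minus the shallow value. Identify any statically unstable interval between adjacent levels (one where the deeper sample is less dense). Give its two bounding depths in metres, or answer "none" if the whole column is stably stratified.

75–108 m

Evaluate Δρ/ρ₀ = −αΔT + βΔS across each adjacent pair:
  10–39 m: −αΔT+βΔS = −(1.7 × 10⁻⁴)(-4.7)+(7.5 × 10⁻⁴)(+0.25) = 9.9 × 10⁻⁴ → stable
  39–75 m: −αΔT+βΔS = −(1.7 × 10⁻⁴)(-6.8)+(7.5 × 10⁻⁴)(-0.51) = 7.7 × 10⁻⁴ → stable
  75–108 m: −αΔT+βΔS = −(1.7 × 10⁻⁴)(+3.1)+(7.5 × 10⁻⁴)(+0.22) = -3.6 × 10⁻⁴ → UNSTABLE
  108–210 m: −αΔT+βΔS = −(1.7 × 10⁻⁴)(-0.5)+(7.5 × 10⁻⁴)(+0.45) = 4.2 × 10⁻⁴ → stable
The 75–108 m interval has Δρ < 0: lighter water underlies denser water.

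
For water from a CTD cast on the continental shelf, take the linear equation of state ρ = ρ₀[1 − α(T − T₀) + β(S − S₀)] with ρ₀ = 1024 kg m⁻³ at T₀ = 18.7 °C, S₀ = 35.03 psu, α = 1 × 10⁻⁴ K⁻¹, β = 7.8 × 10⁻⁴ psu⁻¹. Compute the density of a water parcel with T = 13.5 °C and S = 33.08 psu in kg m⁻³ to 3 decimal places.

1022.975 kg m⁻³

T − T₀ = -5.2 K, S − S₀ = -1.95 psu.
Bracket = 1 − α·(-5.2) + β·(-1.95) = 1 + (-1.001 × 10⁻³) = 0.9989990.
ρ = 1024 × 0.9989990 = 1022.975 kg m⁻³.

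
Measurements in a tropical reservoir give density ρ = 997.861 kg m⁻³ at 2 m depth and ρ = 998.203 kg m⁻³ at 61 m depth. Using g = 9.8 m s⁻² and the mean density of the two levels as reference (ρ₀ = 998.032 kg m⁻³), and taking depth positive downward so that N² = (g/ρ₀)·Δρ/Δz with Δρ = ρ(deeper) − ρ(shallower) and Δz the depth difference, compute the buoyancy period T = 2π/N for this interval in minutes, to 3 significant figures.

Δρ = 998.203 − 997.861 = 0.342 kg m⁻³ over Δz = 61 − 2 = 59 m.
N² = (9.8/998.032) × (0.342/59) = 5.6919 × 10⁻⁵ s⁻².
N = √(5.6919 × 10⁻⁵) = 7.5445 × 10⁻³ rad s⁻¹, so T = 2π/N = 832.82 s = 13.880 min ≈ 13.9 min.

13.9 min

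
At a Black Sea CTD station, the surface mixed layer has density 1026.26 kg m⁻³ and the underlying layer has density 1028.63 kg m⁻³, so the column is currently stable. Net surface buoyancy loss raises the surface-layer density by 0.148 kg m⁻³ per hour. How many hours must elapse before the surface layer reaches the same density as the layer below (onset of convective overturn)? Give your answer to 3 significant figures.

16.0 hours

Density deficit of the surface layer: 1028.63 − 1026.26 = 2.37 kg m⁻³.
Required change = 2.37 / 0.148 = 16.0 hours.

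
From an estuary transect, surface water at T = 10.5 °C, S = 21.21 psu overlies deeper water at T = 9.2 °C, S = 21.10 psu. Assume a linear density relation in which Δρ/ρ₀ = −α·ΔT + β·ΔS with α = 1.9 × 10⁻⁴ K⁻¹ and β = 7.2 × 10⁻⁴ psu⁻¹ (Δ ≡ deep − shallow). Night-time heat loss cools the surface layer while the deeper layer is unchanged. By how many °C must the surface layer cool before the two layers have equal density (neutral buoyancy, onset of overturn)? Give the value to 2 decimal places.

Neutral buoyancy requires Δρ = 0, i.e. −α(T_deep − T_surf′) + β(S_deep − S_surf) = 0.
T_surf′ = T_deep − (β/α)·ΔS = 9.2 − (7.2 × 10⁻⁴/1.9 × 10⁻⁴)·(-0.11) = 9.6168 °C.
Cooling required: 10.5 − (9.6168) = 0.8832 °C.

0.88 °C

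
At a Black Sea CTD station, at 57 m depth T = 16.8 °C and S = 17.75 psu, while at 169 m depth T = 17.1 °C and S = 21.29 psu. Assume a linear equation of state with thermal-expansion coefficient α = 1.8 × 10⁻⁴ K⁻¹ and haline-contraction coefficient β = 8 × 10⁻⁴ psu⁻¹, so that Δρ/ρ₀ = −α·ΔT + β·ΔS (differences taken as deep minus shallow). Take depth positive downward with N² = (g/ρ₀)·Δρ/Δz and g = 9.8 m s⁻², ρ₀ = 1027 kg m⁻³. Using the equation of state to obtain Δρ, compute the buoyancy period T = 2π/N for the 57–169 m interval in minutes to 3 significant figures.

6.72 min

ΔT = +0.3 K, ΔS = +3.54 psu (deep − shallow).
Δρ/ρ₀ = −αΔT + βΔS = -5.40 × 10⁻⁵ + 2.832 × 10⁻³ = 2.778 × 10⁻³, so Δρ ≈ 2.853 kg m⁻³.
N² = (g/ρ₀)·Δρ/Δz = g·(Δρ/ρ₀)/Δz = 9.8 × 2.778 × 10⁻³ / 112 = 2.4308 × 10⁻⁴ s⁻².
N = √(2.4308 × 10⁻⁴) = 0.015591 rad s⁻¹ → T = 2π/N = 403.00 s = 6.7167 min ≈ 6.72 min.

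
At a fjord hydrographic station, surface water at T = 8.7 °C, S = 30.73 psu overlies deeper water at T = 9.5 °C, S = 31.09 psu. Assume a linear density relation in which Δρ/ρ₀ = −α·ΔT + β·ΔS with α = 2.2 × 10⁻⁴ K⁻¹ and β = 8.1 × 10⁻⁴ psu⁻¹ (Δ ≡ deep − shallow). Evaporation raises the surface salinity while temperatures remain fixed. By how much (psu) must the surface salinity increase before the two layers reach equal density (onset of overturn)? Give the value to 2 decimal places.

Neutral buoyancy requires −α(T_deep − T_surf) + β(S_deep − S_surf′) = 0.
S_surf′ = S_deep − (α/β)·ΔT = 31.09 − (2.2 × 10⁻⁴/8.1 × 10⁻⁴)·(+0.8) = 30.8727 psu.
Increase required: 30.8727 − 30.73 = 0.1427 psu.

0.14 psu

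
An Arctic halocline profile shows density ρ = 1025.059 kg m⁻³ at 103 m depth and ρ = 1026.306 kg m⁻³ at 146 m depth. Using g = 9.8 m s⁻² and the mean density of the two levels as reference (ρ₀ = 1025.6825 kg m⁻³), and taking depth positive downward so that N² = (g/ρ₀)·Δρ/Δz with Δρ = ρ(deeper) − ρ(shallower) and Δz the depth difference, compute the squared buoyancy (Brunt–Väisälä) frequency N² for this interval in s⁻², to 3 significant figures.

Δρ = 1026.306 − 1025.059 = 1.247 kg m⁻³ over Δz = 146 − 103 = 43 m.
N² = (9.8/1025.6825) × (1.247/43) = 2.7708 × 10⁻⁴ s⁻² ≈ 2.77 × 10⁻⁴ s⁻².

2.77 × 10⁻⁴ s⁻²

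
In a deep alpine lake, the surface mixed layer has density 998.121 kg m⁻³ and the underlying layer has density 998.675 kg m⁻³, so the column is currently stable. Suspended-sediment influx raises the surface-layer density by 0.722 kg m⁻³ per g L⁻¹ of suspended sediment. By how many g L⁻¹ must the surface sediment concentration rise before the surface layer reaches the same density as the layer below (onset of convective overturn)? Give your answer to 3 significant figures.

Density deficit of the surface layer: 998.675 − 998.121 = 0.554 kg m⁻³.
Required change = 0.554 / 0.722 = 0.767 g L⁻¹.

0.767 g L⁻¹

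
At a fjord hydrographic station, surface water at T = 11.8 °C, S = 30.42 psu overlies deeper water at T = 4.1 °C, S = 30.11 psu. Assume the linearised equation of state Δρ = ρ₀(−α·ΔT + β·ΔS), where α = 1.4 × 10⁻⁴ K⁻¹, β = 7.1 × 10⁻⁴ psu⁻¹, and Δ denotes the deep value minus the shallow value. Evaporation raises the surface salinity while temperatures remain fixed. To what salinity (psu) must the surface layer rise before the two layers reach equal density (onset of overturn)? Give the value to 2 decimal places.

Neutral buoyancy requires −α(T_deep − T_surf) + β(S_deep − S_surf′) = 0.
S_surf′ = S_deep − (α/β)·ΔT = 30.11 − (1.4 × 10⁻⁴/7.1 × 10⁻⁴)·(-7.7) = 31.6283 psu.
Increase required: 31.6283 − 30.42 = 1.2083 psu.

31.63 psu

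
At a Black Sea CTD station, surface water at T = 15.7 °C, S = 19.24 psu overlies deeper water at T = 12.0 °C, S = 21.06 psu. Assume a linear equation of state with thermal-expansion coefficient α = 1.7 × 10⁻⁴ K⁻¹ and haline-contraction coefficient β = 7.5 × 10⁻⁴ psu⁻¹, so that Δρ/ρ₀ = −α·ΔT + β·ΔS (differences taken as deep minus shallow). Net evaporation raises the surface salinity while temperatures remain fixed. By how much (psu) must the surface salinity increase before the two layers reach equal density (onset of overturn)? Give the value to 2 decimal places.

Neutral buoyancy requires −α(T_deep − T_surf) + β(S_deep − S_surf′) = 0.
S_surf′ = S_deep − (α/β)·ΔT = 21.06 − (1.7 × 10⁻⁴/7.5 × 10⁻⁴)·(-3.7) = 21.8987 psu.
Increase required: 21.8987 − 19.24 = 2.6587 psu.

2.66 psu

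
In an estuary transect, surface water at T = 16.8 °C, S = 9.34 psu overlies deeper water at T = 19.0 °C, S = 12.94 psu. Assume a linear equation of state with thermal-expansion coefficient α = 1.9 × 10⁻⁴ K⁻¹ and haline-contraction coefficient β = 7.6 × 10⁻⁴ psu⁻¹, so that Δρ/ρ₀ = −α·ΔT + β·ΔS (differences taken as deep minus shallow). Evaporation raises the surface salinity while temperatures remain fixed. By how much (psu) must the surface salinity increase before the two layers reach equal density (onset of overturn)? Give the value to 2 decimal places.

3.05 psu

Neutral buoyancy requires −α(T_deep − T_surf) + β(S_deep − S_surf′) = 0.
S_surf′ = S_deep − (α/β)·ΔT = 12.94 − (1.9 × 10⁻⁴/7.6 × 10⁻⁴)·(+2.2) = 12.3900 psu.
Increase required: 12.3900 − 9.34 = 3.0500 psu.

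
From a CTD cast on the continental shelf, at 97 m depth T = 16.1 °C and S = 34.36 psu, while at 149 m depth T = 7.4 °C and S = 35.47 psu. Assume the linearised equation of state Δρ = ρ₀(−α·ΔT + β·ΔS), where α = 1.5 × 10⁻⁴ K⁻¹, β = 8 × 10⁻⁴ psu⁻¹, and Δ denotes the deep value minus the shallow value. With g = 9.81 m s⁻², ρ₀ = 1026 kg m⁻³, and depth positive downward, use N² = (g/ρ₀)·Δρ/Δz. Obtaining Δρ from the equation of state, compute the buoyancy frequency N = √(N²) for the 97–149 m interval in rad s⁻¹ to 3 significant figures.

0.0203 rad s⁻¹

ΔT = -8.7 K, ΔS = +1.11 psu (deep − shallow).
Δρ/ρ₀ = −αΔT + βΔS = 1.305 × 10⁻³ + 8.88 × 10⁻⁴ = 2.193 × 10⁻³, so Δρ ≈ 2.250 kg m⁻³.
N² = (g/ρ₀)·Δρ/Δz = g·(Δρ/ρ₀)/Δz = 9.81 × 2.193 × 10⁻³ / 52 = 4.1372 × 10⁻⁴ s⁻².
N = √(4.1372 × 10⁻⁴) = 0.020340 rad s⁻¹ ≈ 0.0203 rad s⁻¹.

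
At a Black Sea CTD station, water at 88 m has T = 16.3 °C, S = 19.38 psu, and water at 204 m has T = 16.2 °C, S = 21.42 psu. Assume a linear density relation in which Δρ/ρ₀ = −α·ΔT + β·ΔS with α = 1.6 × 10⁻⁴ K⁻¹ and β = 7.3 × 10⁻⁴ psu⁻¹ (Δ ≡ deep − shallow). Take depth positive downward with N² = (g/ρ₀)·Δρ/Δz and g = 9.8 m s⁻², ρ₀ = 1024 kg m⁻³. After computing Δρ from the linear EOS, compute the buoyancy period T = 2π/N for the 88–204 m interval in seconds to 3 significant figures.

ΔT = -0.1 K, ΔS = +2.04 psu (deep − shallow).
Δρ/ρ₀ = −αΔT + βΔS = 1.60 × 10⁻⁵ + 1.4892 × 10⁻³ = 1.5052 × 10⁻³, so Δρ ≈ 1.541 kg m⁻³.
N² = (g/ρ₀)·Δρ/Δz = g·(Δρ/ρ₀)/Δz = 9.8 × 1.5052 × 10⁻³ / 116 = 1.2716 × 10⁻⁴ s⁻².
N = √(1.2716 × 10⁻⁴) = 0.011277 rad s⁻¹ → T = 2π/N = 557.17 s ≈ 557 s.

557 s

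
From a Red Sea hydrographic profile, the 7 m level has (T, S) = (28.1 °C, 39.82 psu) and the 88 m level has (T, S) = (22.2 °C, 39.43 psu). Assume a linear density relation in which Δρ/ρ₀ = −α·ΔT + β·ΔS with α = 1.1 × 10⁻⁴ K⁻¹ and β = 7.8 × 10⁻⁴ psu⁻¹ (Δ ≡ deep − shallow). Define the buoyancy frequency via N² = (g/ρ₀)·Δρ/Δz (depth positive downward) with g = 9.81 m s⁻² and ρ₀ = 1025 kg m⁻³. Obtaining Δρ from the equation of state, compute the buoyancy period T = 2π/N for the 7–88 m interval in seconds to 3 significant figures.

ΔT = -5.9 K, ΔS = -0.39 psu (deep − shallow).
Δρ/ρ₀ = −αΔT + βΔS = 6.49 × 10⁻⁴ − 3.042 × 10⁻⁴ = 3.448 × 10⁻⁴, so Δρ ≈ 0.3534 kg m⁻³.
N² = (g/ρ₀)·Δρ/Δz = g·(Δρ/ρ₀)/Δz = 9.81 × 3.448 × 10⁻⁴ / 81 = 4.1759 × 10⁻⁵ s⁻².
N = √(4.1759 × 10⁻⁵) = 6.4621 × 10⁻³ rad s⁻¹ → T = 2π/N = 972.31 s ≈ 972 s.

972 s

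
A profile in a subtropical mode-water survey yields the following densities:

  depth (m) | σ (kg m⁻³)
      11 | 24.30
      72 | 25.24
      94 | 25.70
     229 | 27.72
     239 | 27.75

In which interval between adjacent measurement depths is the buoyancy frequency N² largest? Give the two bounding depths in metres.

72–94 m

Compute the density gradient over each adjacent pair:
  11–72 m: Δρ/Δz = 0.94/61 = 0.015 kg m⁻⁴
  72–94 m: Δρ/Δz = 0.46/22 = 0.021 kg m⁻⁴
  94–229 m: Δρ/Δz = 2.02/135 = 0.015 kg m⁻⁴
  229–239 m: Δρ/Δz = 0.03/10 = 3.0 × 10⁻³ kg m⁻⁴
The largest gradient is in the 72–94 m interval — the pycnocline.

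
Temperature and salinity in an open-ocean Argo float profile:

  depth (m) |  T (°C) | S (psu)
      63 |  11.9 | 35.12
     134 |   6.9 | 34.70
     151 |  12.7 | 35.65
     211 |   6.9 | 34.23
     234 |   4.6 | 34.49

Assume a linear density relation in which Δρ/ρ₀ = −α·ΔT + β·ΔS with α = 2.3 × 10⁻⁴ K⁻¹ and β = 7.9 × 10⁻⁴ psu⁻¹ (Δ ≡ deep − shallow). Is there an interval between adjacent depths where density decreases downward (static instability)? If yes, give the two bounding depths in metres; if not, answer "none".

Evaluate Δρ/ρ₀ = −αΔT + βΔS across each adjacent pair:
  63–134 m: −αΔT+βΔS = −(2.3 × 10⁻⁴)(-5.0)+(7.9 × 10⁻⁴)(-0.42) = 8.2 × 10⁻⁴ → stable
  134–151 m: −αΔT+βΔS = −(2.3 × 10⁻⁴)(+5.8)+(7.9 × 10⁻⁴)(+0.95) = -5.8 × 10⁻⁴ → UNSTABLE
  151–211 m: −αΔT+βΔS = −(2.3 × 10⁻⁴)(-5.8)+(7.9 × 10⁻⁴)(-1.42) = 2.1 × 10⁻⁴ → stable
  211–234 m: −αΔT+βΔS = −(2.3 × 10⁻⁴)(-2.3)+(7.9 × 10⁻⁴)(+0.26) = 7.3 × 10⁻⁴ → stable
The 134–151 m interval has Δρ < 0: lighter water underlies denser water.

134–151 m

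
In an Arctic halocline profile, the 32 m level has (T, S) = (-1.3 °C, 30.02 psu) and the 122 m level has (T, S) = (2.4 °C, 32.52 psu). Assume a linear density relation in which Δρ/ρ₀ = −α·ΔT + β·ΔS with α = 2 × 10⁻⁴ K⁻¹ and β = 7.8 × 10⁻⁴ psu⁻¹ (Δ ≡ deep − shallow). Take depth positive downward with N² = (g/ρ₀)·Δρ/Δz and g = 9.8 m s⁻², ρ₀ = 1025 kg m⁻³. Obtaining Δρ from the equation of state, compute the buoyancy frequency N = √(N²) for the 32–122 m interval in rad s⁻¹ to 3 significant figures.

0.0115 rad s⁻¹

ΔT = +3.7 K, ΔS = +2.50 psu (deep − shallow).
Δρ/ρ₀ = −αΔT + βΔS = -7.40 × 10⁻⁴ + 1.95 × 10⁻³ = 1.21 × 10⁻³, so Δρ ≈ 1.240 kg m⁻³.
N² = (g/ρ₀)·Δρ/Δz = g·(Δρ/ρ₀)/Δz = 9.8 × 1.21 × 10⁻³ / 90 = 1.3176 × 10⁻⁴ s⁻².
N = √(1.3176 × 10⁻⁴) = 0.011479 rad s⁻¹ ≈ 0.0115 rad s⁻¹.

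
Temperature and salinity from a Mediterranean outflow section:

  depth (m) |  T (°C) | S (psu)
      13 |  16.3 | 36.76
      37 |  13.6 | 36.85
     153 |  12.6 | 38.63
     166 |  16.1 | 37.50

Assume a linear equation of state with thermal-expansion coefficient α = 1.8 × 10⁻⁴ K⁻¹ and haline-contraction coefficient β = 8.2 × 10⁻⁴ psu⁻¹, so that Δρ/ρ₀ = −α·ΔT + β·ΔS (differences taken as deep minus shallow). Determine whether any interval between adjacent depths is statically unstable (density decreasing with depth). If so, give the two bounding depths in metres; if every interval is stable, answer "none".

Evaluate Δρ/ρ₀ = −αΔT + βΔS across each adjacent pair:
  13–37 m: −αΔT+βΔS = −(1.8 × 10⁻⁴)(-2.7)+(8.2 × 10⁻⁴)(+0.09) = 5.6 × 10⁻⁴ → stable
  37–153 m: −αΔT+βΔS = −(1.8 × 10⁻⁴)(-1.0)+(8.2 × 10⁻⁴)(+1.78) = 1.6 × 10⁻³ → stable
  153–166 m: −αΔT+βΔS = −(1.8 × 10⁻⁴)(+3.5)+(8.2 × 10⁻⁴)(-1.13) = -1.6 × 10⁻³ → UNSTABLE
The 153–166 m interval has Δρ < 0: lighter water underlies denser water.

153–166 m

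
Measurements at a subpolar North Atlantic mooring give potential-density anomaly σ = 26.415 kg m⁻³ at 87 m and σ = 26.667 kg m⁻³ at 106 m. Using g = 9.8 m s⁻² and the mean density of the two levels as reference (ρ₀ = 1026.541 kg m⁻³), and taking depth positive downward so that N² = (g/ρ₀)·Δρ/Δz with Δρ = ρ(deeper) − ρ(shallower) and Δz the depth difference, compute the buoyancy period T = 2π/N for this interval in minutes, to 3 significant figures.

9.31 min

Δρ = 1026.667 − 1026.415 = 0.252 kg m⁻³ over Δz = 106 − 87 = 19 m.
N² = (9.8/1026.541) × (0.252/19) = 1.2662 × 10⁻⁴ s⁻².
N = √(1.2662 × 10⁻⁴) = 0.011253 rad s⁻¹, so T = 2π/N = 558.36 s = 9.3060 min ≈ 9.31 min.
Since Δρ > 0 the layer is stably stratified.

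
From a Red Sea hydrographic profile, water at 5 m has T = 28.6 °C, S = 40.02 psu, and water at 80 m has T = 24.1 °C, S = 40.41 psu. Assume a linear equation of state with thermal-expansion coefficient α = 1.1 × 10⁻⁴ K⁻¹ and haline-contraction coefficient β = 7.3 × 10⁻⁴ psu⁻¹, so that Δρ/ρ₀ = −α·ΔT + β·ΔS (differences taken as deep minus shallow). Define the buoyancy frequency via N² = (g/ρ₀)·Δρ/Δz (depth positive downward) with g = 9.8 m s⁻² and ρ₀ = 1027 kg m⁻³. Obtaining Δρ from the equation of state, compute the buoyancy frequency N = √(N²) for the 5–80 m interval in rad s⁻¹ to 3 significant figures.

ΔT = -4.5 K, ΔS = +0.39 psu (deep − shallow).
Δρ/ρ₀ = −αΔT + βΔS = 4.95 × 10⁻⁴ + 2.847 × 10⁻⁴ = 7.797 × 10⁻⁴, so Δρ ≈ 0.8008 kg m⁻³.
N² = (g/ρ₀)·Δρ/Δz = g·(Δρ/ρ₀)/Δz = 9.8 × 7.797 × 10⁻⁴ / 75 = 1.0188 × 10⁻⁴ s⁻².
N = √(1.0188 × 10⁻⁴) = 0.010094 rad s⁻¹ ≈ 0.0101 rad s⁻¹.

0.0101 rad s⁻¹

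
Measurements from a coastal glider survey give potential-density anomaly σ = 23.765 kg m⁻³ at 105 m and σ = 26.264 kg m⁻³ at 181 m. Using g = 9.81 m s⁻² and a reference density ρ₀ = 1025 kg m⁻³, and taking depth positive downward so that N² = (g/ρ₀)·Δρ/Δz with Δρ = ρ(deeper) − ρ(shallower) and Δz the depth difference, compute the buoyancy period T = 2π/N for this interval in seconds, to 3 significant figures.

Δρ = 1026.264 − 1023.765 = 2.499 kg m⁻³ over Δz = 181 − 105 = 76 m.
N² = (9.81/1025) × (2.499/76) = 3.1470 × 10⁻⁴ s⁻².
N = √(3.1470 × 10⁻⁴) = 0.017740 rad s⁻¹, so T = 2π/N = 354.18 s ≈ 354 s.
N² > 0, so the interval is statically stable.

354 s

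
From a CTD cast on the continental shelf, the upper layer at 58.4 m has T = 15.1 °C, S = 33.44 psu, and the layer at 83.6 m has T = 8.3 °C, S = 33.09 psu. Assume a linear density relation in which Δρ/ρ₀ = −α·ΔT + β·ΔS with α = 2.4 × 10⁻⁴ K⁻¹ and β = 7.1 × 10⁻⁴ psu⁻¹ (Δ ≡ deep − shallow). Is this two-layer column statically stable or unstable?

stable

ΔT = 8.3 − 15.1 = -6.8 K and ΔS = 33.09 − 33.44 = -0.35 psu (deep − shallow).
−αΔT = 1.632 × 10⁻³; βΔS = -2.485 × 10⁻⁴; sum Δρ/ρ₀ = 1.3835 × 10⁻³.
Δρ/ρ₀ > 0, so Δρ > 0: deeper water is denser → statically stable.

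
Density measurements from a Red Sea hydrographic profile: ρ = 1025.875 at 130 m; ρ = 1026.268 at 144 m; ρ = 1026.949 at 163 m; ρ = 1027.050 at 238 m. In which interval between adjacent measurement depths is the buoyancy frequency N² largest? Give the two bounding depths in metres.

144–163 m

Compute the density gradient over each adjacent pair:
  130–144 m: Δρ/Δz = 0.393/14 = 0.028 kg m⁻⁴
  144–163 m: Δρ/Δz = 0.681/19 = 0.036 kg m⁻⁴
  163–238 m: Δρ/Δz = 0.101/75 = 1.3 × 10⁻³ kg m⁻⁴
The largest gradient is in the 144–163 m interval — the pycnocline.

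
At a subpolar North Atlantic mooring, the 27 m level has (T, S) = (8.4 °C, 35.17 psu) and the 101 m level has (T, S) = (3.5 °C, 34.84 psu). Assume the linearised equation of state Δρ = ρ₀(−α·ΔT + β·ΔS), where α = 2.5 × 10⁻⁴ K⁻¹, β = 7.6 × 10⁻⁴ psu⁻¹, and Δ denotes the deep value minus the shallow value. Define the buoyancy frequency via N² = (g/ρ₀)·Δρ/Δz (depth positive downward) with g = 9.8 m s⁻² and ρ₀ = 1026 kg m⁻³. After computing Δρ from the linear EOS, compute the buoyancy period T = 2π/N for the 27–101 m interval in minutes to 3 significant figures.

ΔT = -4.9 K, ΔS = -0.33 psu (deep − shallow).
Δρ/ρ₀ = −αΔT + βΔS = 1.225 × 10⁻³ − 2.508 × 10⁻⁴ = 9.742 × 10⁻⁴, so Δρ ≈ 0.9995 kg m⁻³.
N² = (g/ρ₀)·Δρ/Δz = g·(Δρ/ρ₀)/Δz = 9.8 × 9.742 × 10⁻⁴ / 74 = 1.2902 × 10⁻⁴ s⁻².
N = √(1.2902 × 10⁻⁴) = 0.011359 rad s⁻¹ → T = 2π/N = 553.15 s = 9.2192 min ≈ 9.22 min.

9.22 min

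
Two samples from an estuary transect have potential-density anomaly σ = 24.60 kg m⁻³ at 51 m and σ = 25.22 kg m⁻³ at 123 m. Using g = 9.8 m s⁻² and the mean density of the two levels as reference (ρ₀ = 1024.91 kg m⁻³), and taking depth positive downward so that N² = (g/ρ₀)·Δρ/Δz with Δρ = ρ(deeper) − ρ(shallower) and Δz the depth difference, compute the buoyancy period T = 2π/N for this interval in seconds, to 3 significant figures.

Δρ = 1025.22 − 1024.60 = 0.62 kg m⁻³ over Δz = 123 − 51 = 72 m.
N² = (9.8/1024.91) × (0.62/72) = 8.2338 × 10⁻⁵ s⁻².
N = √(8.2338 × 10⁻⁵) = 9.0740 × 10⁻³ rad s⁻¹, so T = 2π/N = 692.44 s ≈ 692 s.

692 s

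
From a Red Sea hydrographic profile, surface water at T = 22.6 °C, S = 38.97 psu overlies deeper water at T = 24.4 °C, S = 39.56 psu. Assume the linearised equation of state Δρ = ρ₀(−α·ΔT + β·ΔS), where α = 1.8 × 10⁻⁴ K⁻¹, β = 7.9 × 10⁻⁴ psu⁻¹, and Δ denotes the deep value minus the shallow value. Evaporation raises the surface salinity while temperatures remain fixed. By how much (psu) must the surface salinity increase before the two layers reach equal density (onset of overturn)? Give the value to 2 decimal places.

0.18 psu

Neutral buoyancy requires −α(T_deep − T_surf) + β(S_deep − S_surf′) = 0.
S_surf′ = S_deep − (α/β)·ΔT = 39.56 − (1.8 × 10⁻⁴/7.9 × 10⁻⁴)·(+1.8) = 39.1499 psu.
Increase required: 39.1499 − 38.97 = 0.1799 psu.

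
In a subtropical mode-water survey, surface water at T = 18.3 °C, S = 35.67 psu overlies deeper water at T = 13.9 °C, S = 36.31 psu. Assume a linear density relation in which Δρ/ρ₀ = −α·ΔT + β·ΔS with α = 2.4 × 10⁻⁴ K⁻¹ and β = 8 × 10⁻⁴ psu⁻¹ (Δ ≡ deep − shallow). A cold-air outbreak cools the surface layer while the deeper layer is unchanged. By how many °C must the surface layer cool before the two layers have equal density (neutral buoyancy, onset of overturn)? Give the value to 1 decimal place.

6.5 °C

Neutral buoyancy requires Δρ = 0, i.e. −α(T_deep − T_surf′) + β(S_deep − S_surf) = 0.
T_surf′ = T_deep − (β/α)·ΔS = 13.9 − (8 × 10⁻⁴/2.4 × 10⁻⁴)·(+0.64) = 11.767 °C.
Cooling required: 18.3 − (11.767) = 6.533 °C.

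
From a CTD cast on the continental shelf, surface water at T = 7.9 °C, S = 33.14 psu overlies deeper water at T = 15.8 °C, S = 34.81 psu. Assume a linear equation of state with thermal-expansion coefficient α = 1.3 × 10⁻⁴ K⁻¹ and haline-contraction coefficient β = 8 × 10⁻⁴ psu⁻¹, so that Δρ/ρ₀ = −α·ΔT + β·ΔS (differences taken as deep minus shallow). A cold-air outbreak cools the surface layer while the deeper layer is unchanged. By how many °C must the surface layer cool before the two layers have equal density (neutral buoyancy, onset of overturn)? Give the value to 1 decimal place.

2.4 °C

Neutral buoyancy requires Δρ = 0, i.e. −α(T_deep − T_surf′) + β(S_deep − S_surf) = 0.
T_surf′ = T_deep − (β/α)·ΔS = 15.8 − (8 × 10⁻⁴/1.3 × 10⁻⁴)·(+1.67) = 5.523 °C.
Cooling required: 7.9 − (5.523) = 2.377 °C.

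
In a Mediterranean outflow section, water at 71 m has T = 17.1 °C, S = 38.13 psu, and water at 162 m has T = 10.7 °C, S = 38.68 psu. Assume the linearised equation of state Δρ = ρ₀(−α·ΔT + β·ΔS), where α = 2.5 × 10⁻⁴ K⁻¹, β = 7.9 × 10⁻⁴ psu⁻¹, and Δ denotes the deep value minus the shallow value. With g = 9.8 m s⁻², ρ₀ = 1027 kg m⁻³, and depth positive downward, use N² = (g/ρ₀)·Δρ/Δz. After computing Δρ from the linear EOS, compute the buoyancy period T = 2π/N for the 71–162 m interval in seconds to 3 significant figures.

424 s

ΔT = -6.4 K, ΔS = +0.55 psu (deep − shallow).
Δρ/ρ₀ = −αΔT + βΔS = 1.60 × 10⁻³ + 4.345 × 10⁻⁴ = 2.0345 × 10⁻³, so Δρ ≈ 2.089 kg m⁻³.
N² = (g/ρ₀)·Δρ/Δz = g·(Δρ/ρ₀)/Δz = 9.8 × 2.0345 × 10⁻³ / 91 = 2.1910 × 10⁻⁴ s⁻².
N = √(2.1910 × 10⁻⁴) = 0.014802 rad s⁻¹ → T = 2π/N = 424.48 s ≈ 424 s.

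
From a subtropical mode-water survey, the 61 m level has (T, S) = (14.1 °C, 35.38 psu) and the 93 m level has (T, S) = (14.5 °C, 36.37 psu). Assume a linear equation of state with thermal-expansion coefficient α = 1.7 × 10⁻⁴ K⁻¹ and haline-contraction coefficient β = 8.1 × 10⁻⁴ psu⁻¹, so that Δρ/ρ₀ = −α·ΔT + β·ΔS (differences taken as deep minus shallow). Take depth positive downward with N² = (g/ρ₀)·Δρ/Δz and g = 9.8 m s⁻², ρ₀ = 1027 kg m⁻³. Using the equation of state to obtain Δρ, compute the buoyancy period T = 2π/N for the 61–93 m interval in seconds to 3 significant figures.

419 s

ΔT = +0.4 K, ΔS = +0.99 psu (deep − shallow).
Δρ/ρ₀ = −αΔT + βΔS = -6.80 × 10⁻⁵ + 8.019 × 10⁻⁴ = 7.339 × 10⁻⁴, so Δρ ≈ 0.7537 kg m⁻³.
N² = (g/ρ₀)·Δρ/Δz = g·(Δρ/ρ₀)/Δz = 9.8 × 7.339 × 10⁻⁴ / 32 = 2.2476 × 10⁻⁴ s⁻².
N = √(2.2476 × 10⁻⁴) = 0.014992 rad s⁻¹ → T = 2π/N = 419.10 s ≈ 419 s.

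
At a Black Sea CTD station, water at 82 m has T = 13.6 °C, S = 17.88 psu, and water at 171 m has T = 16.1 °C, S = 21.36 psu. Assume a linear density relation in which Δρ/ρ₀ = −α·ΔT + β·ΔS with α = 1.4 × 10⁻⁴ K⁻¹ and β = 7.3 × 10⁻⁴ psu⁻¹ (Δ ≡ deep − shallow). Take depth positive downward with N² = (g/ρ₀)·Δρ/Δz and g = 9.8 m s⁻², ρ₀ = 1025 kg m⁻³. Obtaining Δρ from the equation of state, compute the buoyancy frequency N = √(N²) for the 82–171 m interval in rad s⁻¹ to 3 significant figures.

ΔT = +2.5 K, ΔS = +3.48 psu (deep − shallow).
Δρ/ρ₀ = −αΔT + βΔS = -3.50 × 10⁻⁴ + 2.5404 × 10⁻³ = 2.1904 × 10⁻³, so Δρ ≈ 2.245 kg m⁻³.
N² = (g/ρ₀)·Δρ/Δz = g·(Δρ/ρ₀)/Δz = 9.8 × 2.1904 × 10⁻³ / 89 = 2.4119 × 10⁻⁴ s⁻².
N = √(2.4119 × 10⁻⁴) = 0.015530 rad s⁻¹ ≈ 0.0155 rad s⁻¹.

0.0155 rad s⁻¹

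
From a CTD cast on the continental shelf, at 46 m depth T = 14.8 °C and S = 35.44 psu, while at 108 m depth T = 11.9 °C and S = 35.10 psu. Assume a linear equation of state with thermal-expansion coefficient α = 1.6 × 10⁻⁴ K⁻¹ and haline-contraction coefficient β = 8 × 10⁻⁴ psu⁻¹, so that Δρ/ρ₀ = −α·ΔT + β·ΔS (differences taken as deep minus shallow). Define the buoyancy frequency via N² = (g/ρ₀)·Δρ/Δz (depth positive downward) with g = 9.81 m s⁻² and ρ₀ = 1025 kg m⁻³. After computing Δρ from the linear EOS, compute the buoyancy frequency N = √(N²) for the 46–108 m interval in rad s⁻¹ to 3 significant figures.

5.51 × 10⁻³ rad s⁻¹

ΔT = -2.9 K, ΔS = -0.34 psu (deep − shallow).
Δρ/ρ₀ = −αΔT + βΔS = 4.64 × 10⁻⁴ − 2.72 × 10⁻⁴ = 1.92 × 10⁻⁴, so Δρ ≈ 0.1968 kg m⁻³.
N² = (g/ρ₀)·Δρ/Δz = g·(Δρ/ρ₀)/Δz = 9.81 × 1.92 × 10⁻⁴ / 62 = 3.0379 × 10⁻⁵ s⁻².
N = √(3.0379 × 10⁻⁵) = 5.5117 × 10⁻³ rad s⁻¹ ≈ 5.51 × 10⁻³ rad s⁻¹.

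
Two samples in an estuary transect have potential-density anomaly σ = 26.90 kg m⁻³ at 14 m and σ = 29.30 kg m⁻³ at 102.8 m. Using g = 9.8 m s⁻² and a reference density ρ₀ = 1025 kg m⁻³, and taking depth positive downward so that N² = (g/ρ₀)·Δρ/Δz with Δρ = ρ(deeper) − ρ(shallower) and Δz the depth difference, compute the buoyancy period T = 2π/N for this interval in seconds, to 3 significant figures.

391 s

Δρ = 1029.30 − 1026.90 = 2.40 kg m⁻³ over Δz = 102.8 − 14 = 88.8 m.
N² = (9.8/1025) × (2.40/88.8) = 2.5840 × 10⁻⁴ s⁻².
N = √(2.5840 × 10⁻⁴) = 0.016075 rad s⁻¹, so T = 2π/N = 390.87 s ≈ 391 s.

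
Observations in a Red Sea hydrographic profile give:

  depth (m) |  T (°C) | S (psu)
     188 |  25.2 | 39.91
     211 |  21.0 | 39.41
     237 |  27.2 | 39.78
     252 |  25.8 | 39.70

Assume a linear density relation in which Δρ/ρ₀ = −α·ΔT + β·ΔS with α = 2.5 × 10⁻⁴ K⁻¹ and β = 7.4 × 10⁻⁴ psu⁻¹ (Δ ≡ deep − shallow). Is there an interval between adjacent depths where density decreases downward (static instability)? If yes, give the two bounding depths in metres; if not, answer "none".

211–237 m

Evaluate Δρ/ρ₀ = −αΔT + βΔS across each adjacent pair:
  188–211 m: −αΔT+βΔS = −(2.5 × 10⁻⁴)(-4.2)+(7.4 × 10⁻⁴)(-0.50) = 6.8 × 10⁻⁴ → stable
  211–237 m: −αΔT+βΔS = −(2.5 × 10⁻⁴)(+6.2)+(7.4 × 10⁻⁴)(+0.37) = -1.3 × 10⁻³ → UNSTABLE
  237–252 m: −αΔT+βΔS = −(2.5 × 10⁻⁴)(-1.4)+(7.4 × 10⁻⁴)(-0.08) = 2.9 × 10⁻⁴ → stable
The 211–237 m interval has Δρ < 0: lighter water underlies denser water.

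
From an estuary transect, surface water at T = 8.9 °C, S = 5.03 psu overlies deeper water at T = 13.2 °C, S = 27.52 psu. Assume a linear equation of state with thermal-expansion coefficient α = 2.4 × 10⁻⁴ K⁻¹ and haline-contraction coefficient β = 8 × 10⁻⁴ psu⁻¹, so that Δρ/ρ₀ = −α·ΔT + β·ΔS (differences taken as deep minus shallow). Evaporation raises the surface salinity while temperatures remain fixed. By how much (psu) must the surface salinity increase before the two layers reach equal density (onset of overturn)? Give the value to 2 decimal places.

Neutral buoyancy requires −α(T_deep − T_surf) + β(S_deep − S_surf′) = 0.
S_surf′ = S_deep − (α/β)·ΔT = 27.52 − (2.4 × 10⁻⁴/8 × 10⁻⁴)·(+4.3) = 26.2300 psu.
Increase required: 26.2300 − 5.03 = 21.2000 psu.

21.20 psu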